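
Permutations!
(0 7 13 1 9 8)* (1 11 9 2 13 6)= (0 7 6 1 2 13 11 9 8)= [7, 2, 13, 3, 4, 5, 1, 6, 0, 8, 10, 9, 12, 11]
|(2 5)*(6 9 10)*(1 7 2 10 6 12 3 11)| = 8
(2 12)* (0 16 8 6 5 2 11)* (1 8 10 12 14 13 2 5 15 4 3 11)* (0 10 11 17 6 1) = (0 16 11 10 12)(1 8)(2 14 13)(3 17 6 15 4) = [16, 8, 14, 17, 3, 5, 15, 7, 1, 9, 12, 10, 0, 2, 13, 4, 11, 6]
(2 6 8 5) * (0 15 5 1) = (0 15 5 2 6 8 1) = [15, 0, 6, 3, 4, 2, 8, 7, 1, 9, 10, 11, 12, 13, 14, 5]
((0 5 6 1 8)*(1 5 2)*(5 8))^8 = (0 1 6)(2 5 8)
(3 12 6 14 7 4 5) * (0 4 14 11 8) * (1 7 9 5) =[4, 7, 2, 12, 1, 3, 11, 14, 0, 5, 10, 8, 6, 13, 9] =(0 4 1 7 14 9 5 3 12 6 11 8)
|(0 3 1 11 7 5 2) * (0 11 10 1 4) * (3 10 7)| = 9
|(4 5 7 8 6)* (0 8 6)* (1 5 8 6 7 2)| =|(0 6 4 8)(1 5 2)| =12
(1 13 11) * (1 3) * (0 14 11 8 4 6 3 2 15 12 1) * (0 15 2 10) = (0 14 11 10)(1 13 8 4 6 3 15 12) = [14, 13, 2, 15, 6, 5, 3, 7, 4, 9, 0, 10, 1, 8, 11, 12]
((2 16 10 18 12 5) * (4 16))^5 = (2 12 10 4 5 18 16) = ((2 4 16 10 18 12 5))^5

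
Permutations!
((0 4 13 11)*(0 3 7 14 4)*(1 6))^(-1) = (1 6)(3 11 13 4 14 7) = ((1 6)(3 7 14 4 13 11))^(-1)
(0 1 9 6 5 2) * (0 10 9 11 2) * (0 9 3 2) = [1, 11, 10, 2, 4, 9, 5, 7, 8, 6, 3, 0] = (0 1 11)(2 10 3)(5 9 6)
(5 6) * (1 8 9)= (1 8 9)(5 6)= [0, 8, 2, 3, 4, 6, 5, 7, 9, 1]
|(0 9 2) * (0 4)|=4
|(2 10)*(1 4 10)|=|(1 4 10 2)|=4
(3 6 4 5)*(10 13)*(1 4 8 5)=(1 4)(3 6 8 5)(10 13)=[0, 4, 2, 6, 1, 3, 8, 7, 5, 9, 13, 11, 12, 10]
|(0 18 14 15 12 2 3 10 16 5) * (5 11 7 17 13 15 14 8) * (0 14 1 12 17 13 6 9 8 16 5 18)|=|(1 12 2 3 10 5 14)(6 9 8 18 16 11 7 13 15 17)|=70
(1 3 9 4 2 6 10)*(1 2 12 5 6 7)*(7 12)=(1 3 9 4 7)(2 12 5 6 10)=[0, 3, 12, 9, 7, 6, 10, 1, 8, 4, 2, 11, 5]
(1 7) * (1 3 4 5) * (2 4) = (1 7 3 2 4 5) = [0, 7, 4, 2, 5, 1, 6, 3]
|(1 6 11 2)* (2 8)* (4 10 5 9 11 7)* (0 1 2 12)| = 11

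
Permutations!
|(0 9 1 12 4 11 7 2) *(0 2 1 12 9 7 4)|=10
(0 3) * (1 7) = (0 3)(1 7) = [3, 7, 2, 0, 4, 5, 6, 1]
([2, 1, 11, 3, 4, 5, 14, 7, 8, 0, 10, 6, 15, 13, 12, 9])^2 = (0 11 14 15)(2 6 12 9)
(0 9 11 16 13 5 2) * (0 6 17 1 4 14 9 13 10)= [13, 4, 6, 3, 14, 2, 17, 7, 8, 11, 0, 16, 12, 5, 9, 15, 10, 1]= (0 13 5 2 6 17 1 4 14 9 11 16 10)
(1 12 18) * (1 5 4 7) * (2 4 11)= [0, 12, 4, 3, 7, 11, 6, 1, 8, 9, 10, 2, 18, 13, 14, 15, 16, 17, 5]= (1 12 18 5 11 2 4 7)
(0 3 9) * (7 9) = (0 3 7 9) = [3, 1, 2, 7, 4, 5, 6, 9, 8, 0]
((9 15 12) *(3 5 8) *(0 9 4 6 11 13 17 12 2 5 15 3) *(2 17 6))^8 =((0 9 3 15 17 12 4 2 5 8)(6 11 13))^8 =(0 5 4 17 3)(2 12 15 9 8)(6 13 11)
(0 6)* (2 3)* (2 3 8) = (0 6)(2 8) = [6, 1, 8, 3, 4, 5, 0, 7, 2]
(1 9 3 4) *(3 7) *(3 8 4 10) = (1 9 7 8 4)(3 10) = [0, 9, 2, 10, 1, 5, 6, 8, 4, 7, 3]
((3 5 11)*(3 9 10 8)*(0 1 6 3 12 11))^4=(0 5 3 6 1)(8 10 9 11 12)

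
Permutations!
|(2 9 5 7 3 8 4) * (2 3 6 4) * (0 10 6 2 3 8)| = |(0 10 6 4 8 3)(2 9 5 7)| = 12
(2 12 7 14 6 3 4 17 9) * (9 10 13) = [0, 1, 12, 4, 17, 5, 3, 14, 8, 2, 13, 11, 7, 9, 6, 15, 16, 10] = (2 12 7 14 6 3 4 17 10 13 9)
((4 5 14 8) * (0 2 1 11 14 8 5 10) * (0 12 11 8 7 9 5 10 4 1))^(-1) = (0 2)(1 8)(5 9 7)(10 14 11 12) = ((0 2)(1 8)(5 7 9)(10 12 11 14))^(-1)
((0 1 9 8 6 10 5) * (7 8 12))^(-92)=(0 10 8 12 1 5 6 7 9)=((0 1 9 12 7 8 6 10 5))^(-92)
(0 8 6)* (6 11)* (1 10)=(0 8 11 6)(1 10)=[8, 10, 2, 3, 4, 5, 0, 7, 11, 9, 1, 6]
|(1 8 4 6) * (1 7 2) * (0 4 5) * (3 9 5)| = |(0 4 6 7 2 1 8 3 9 5)| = 10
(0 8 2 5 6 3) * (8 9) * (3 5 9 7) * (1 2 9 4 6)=(0 7 3)(1 2 4 6 5)(8 9)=[7, 2, 4, 0, 6, 1, 5, 3, 9, 8]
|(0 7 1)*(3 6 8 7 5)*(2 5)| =8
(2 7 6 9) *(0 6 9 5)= [6, 1, 7, 3, 4, 0, 5, 9, 8, 2]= (0 6 5)(2 7 9)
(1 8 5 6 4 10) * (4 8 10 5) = [0, 10, 2, 3, 5, 6, 8, 7, 4, 9, 1] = (1 10)(4 5 6 8)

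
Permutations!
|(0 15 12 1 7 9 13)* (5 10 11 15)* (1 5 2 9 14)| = 60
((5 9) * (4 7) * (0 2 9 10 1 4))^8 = (10) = ((0 2 9 5 10 1 4 7))^8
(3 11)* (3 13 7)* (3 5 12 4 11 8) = [0, 1, 2, 8, 11, 12, 6, 5, 3, 9, 10, 13, 4, 7] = (3 8)(4 11 13 7 5 12)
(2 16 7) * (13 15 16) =[0, 1, 13, 3, 4, 5, 6, 2, 8, 9, 10, 11, 12, 15, 14, 16, 7] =(2 13 15 16 7)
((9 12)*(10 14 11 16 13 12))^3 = (9 11 12 14 13 10 16)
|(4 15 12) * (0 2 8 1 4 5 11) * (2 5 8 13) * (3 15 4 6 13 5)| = |(0 3 15 12 8 1 6 13 2 5 11)| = 11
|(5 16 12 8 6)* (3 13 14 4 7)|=|(3 13 14 4 7)(5 16 12 8 6)|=5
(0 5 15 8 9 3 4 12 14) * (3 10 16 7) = (0 5 15 8 9 10 16 7 3 4 12 14) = [5, 1, 2, 4, 12, 15, 6, 3, 9, 10, 16, 11, 14, 13, 0, 8, 7]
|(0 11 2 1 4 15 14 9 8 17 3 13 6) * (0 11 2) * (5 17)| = 14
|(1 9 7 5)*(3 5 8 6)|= |(1 9 7 8 6 3 5)|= 7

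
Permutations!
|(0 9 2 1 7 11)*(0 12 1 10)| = 4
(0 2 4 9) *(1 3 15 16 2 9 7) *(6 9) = (0 6 9)(1 3 15 16 2 4 7) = [6, 3, 4, 15, 7, 5, 9, 1, 8, 0, 10, 11, 12, 13, 14, 16, 2]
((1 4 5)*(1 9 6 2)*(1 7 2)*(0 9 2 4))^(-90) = (0 6)(1 9)(2 4)(5 7)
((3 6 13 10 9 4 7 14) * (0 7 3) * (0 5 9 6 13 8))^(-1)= ((0 7 14 5 9 4 3 13 10 6 8))^(-1)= (0 8 6 10 13 3 4 9 5 14 7)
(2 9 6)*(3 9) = [0, 1, 3, 9, 4, 5, 2, 7, 8, 6] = (2 3 9 6)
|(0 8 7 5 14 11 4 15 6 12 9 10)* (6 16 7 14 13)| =14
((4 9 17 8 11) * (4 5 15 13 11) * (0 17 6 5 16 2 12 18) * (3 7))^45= (0 4 5 11 12 17 9 15 16 18 8 6 13 2)(3 7)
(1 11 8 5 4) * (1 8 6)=(1 11 6)(4 8 5)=[0, 11, 2, 3, 8, 4, 1, 7, 5, 9, 10, 6]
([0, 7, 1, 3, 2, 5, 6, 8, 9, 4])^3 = (1 9)(2 8)(4 7)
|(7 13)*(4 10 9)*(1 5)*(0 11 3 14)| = |(0 11 3 14)(1 5)(4 10 9)(7 13)| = 12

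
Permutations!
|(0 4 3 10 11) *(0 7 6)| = |(0 4 3 10 11 7 6)| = 7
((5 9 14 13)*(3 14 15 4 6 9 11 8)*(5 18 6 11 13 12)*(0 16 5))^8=((0 16 5 13 18 6 9 15 4 11 8 3 14 12))^8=(0 4 5 8 18 14 9)(3 6 12 15 16 11 13)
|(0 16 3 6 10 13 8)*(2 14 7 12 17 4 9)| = 7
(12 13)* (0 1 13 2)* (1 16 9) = [16, 13, 0, 3, 4, 5, 6, 7, 8, 1, 10, 11, 2, 12, 14, 15, 9] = (0 16 9 1 13 12 2)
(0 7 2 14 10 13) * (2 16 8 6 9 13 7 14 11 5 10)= [14, 1, 11, 3, 4, 10, 9, 16, 6, 13, 7, 5, 12, 0, 2, 15, 8]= (0 14 2 11 5 10 7 16 8 6 9 13)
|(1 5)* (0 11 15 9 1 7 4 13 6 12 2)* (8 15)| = 13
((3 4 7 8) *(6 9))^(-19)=(3 4 7 8)(6 9)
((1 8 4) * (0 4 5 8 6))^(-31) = ((0 4 1 6)(5 8))^(-31) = (0 4 1 6)(5 8)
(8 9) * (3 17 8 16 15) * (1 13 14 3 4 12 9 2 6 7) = [0, 13, 6, 17, 12, 5, 7, 1, 2, 16, 10, 11, 9, 14, 3, 4, 15, 8] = (1 13 14 3 17 8 2 6 7)(4 12 9 16 15)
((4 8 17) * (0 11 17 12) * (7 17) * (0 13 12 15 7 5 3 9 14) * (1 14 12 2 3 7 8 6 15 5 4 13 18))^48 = (0 18 3 17 8 4 14 12 2 7 15 11 1 9 13 5 6)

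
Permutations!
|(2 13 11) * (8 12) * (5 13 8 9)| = |(2 8 12 9 5 13 11)| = 7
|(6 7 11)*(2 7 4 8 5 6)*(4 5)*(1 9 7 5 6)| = 6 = |(1 9 7 11 2 5)(4 8)|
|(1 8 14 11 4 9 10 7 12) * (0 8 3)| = |(0 8 14 11 4 9 10 7 12 1 3)| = 11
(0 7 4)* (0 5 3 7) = (3 7 4 5) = [0, 1, 2, 7, 5, 3, 6, 4]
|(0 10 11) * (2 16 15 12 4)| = 15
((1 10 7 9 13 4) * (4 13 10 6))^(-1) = (13)(1 4 6)(7 10 9)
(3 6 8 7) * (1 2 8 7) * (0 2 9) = (0 2 8 1 9)(3 6 7) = [2, 9, 8, 6, 4, 5, 7, 3, 1, 0]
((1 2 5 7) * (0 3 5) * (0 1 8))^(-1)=((0 3 5 7 8)(1 2))^(-1)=(0 8 7 5 3)(1 2)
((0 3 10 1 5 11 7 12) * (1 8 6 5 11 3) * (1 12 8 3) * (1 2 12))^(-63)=(12)(3 10)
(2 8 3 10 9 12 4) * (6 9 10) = (2 8 3 6 9 12 4) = [0, 1, 8, 6, 2, 5, 9, 7, 3, 12, 10, 11, 4]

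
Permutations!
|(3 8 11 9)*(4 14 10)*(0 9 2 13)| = |(0 9 3 8 11 2 13)(4 14 10)| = 21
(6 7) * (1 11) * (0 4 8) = (0 4 8)(1 11)(6 7) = [4, 11, 2, 3, 8, 5, 7, 6, 0, 9, 10, 1]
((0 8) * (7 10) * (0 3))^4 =((0 8 3)(7 10))^4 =(10)(0 8 3)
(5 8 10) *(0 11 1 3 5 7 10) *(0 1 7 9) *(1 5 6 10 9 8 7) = (0 11 1 3 6 10 8 5 7 9) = [11, 3, 2, 6, 4, 7, 10, 9, 5, 0, 8, 1]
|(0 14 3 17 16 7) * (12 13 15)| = 6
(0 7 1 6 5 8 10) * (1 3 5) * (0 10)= (10)(0 7 3 5 8)(1 6)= [7, 6, 2, 5, 4, 8, 1, 3, 0, 9, 10]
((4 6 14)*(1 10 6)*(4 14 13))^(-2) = ((14)(1 10 6 13 4))^(-2) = (14)(1 13 10 4 6)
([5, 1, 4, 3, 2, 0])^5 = [5, 1, 4, 3, 2, 0]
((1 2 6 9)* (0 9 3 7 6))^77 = ((0 9 1 2)(3 7 6))^77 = (0 9 1 2)(3 6 7)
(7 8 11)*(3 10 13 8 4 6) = [0, 1, 2, 10, 6, 5, 3, 4, 11, 9, 13, 7, 12, 8] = (3 10 13 8 11 7 4 6)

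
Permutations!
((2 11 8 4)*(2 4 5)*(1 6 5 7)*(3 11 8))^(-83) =(1 6 5 2 8 7)(3 11)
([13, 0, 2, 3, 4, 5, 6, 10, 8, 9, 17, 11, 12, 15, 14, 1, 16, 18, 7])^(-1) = [1, 15, 2, 3, 4, 5, 6, 18, 8, 9, 7, 11, 12, 0, 14, 13, 16, 10, 17]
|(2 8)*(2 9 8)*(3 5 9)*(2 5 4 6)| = 7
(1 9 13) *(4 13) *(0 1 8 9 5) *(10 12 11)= (0 1 5)(4 13 8 9)(10 12 11)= [1, 5, 2, 3, 13, 0, 6, 7, 9, 4, 12, 10, 11, 8]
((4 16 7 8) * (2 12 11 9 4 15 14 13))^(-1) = ((2 12 11 9 4 16 7 8 15 14 13))^(-1) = (2 13 14 15 8 7 16 4 9 11 12)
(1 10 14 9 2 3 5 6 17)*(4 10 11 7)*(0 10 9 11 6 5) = (0 10 14 11 7 4 9 2 3)(1 6 17) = [10, 6, 3, 0, 9, 5, 17, 4, 8, 2, 14, 7, 12, 13, 11, 15, 16, 1]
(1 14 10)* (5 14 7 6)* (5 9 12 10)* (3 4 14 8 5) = (1 7 6 9 12 10)(3 4 14)(5 8) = [0, 7, 2, 4, 14, 8, 9, 6, 5, 12, 1, 11, 10, 13, 3]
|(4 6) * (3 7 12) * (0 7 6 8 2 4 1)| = 6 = |(0 7 12 3 6 1)(2 4 8)|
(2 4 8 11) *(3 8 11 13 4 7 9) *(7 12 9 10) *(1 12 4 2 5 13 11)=(1 12 9 3 8 11 5 13 2 4)(7 10)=[0, 12, 4, 8, 1, 13, 6, 10, 11, 3, 7, 5, 9, 2]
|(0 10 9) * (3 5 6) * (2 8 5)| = 15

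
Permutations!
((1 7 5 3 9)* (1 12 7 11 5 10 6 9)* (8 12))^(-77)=(1 3 5 11)(6 9 8 12 7 10)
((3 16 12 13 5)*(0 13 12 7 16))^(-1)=(0 3 5 13)(7 16)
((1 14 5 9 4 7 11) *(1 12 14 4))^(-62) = ((1 4 7 11 12 14 5 9))^(-62) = (1 7 12 5)(4 11 14 9)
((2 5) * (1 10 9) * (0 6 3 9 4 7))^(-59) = ((0 6 3 9 1 10 4 7)(2 5))^(-59) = (0 10 3 7 1 6 4 9)(2 5)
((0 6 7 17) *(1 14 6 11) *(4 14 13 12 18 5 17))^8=((0 11 1 13 12 18 5 17)(4 14 6 7))^8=(18)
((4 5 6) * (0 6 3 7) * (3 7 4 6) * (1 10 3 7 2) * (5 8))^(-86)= (1 5 4 10 2 8 3)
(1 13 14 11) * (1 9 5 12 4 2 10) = (1 13 14 11 9 5 12 4 2 10) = [0, 13, 10, 3, 2, 12, 6, 7, 8, 5, 1, 9, 4, 14, 11]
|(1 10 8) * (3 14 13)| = 3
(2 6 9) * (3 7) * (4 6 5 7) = (2 5 7 3 4 6 9) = [0, 1, 5, 4, 6, 7, 9, 3, 8, 2]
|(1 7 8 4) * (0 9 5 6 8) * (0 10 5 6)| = |(0 9 6 8 4 1 7 10 5)| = 9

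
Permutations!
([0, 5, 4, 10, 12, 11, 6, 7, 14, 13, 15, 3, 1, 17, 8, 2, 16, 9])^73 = [0, 5, 4, 10, 12, 11, 6, 7, 14, 13, 15, 3, 1, 17, 8, 2, 16, 9]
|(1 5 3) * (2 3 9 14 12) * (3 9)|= |(1 5 3)(2 9 14 12)|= 12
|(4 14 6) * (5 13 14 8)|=|(4 8 5 13 14 6)|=6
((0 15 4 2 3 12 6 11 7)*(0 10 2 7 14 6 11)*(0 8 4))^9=((0 15)(2 3 12 11 14 6 8 4 7 10))^9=(0 15)(2 10 7 4 8 6 14 11 12 3)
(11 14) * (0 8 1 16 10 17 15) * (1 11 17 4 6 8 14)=(0 14 17 15)(1 16 10 4 6 8 11)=[14, 16, 2, 3, 6, 5, 8, 7, 11, 9, 4, 1, 12, 13, 17, 0, 10, 15]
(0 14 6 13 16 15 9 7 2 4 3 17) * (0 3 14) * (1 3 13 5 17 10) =(1 3 10)(2 4 14 6 5 17 13 16 15 9 7) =[0, 3, 4, 10, 14, 17, 5, 2, 8, 7, 1, 11, 12, 16, 6, 9, 15, 13]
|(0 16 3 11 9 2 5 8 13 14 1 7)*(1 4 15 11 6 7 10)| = 90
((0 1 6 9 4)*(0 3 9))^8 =(0 6 1)(3 4 9)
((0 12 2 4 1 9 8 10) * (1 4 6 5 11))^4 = ((0 12 2 6 5 11 1 9 8 10))^4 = (0 5 8 2 1)(6 9 12 11 10)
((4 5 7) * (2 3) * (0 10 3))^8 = ((0 10 3 2)(4 5 7))^8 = (10)(4 7 5)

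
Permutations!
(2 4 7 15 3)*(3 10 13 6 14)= [0, 1, 4, 2, 7, 5, 14, 15, 8, 9, 13, 11, 12, 6, 3, 10]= (2 4 7 15 10 13 6 14 3)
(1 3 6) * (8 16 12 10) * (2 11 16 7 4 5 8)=(1 3 6)(2 11 16 12 10)(4 5 8 7)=[0, 3, 11, 6, 5, 8, 1, 4, 7, 9, 2, 16, 10, 13, 14, 15, 12]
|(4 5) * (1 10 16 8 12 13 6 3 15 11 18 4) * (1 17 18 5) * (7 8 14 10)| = |(1 7 8 12 13 6 3 15 11 5 17 18 4)(10 16 14)| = 39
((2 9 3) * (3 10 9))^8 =(10)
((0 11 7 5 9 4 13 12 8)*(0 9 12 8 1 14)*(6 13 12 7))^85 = ((0 11 6 13 8 9 4 12 1 14)(5 7))^85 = (0 9)(1 13)(4 11)(5 7)(6 12)(8 14)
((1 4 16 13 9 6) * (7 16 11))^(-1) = ((1 4 11 7 16 13 9 6))^(-1) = (1 6 9 13 16 7 11 4)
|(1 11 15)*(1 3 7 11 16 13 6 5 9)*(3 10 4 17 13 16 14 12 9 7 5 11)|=|(1 14 12 9)(3 5 7)(4 17 13 6 11 15 10)|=84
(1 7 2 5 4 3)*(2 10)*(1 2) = (1 7 10)(2 5 4 3) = [0, 7, 5, 2, 3, 4, 6, 10, 8, 9, 1]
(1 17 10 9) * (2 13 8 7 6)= (1 17 10 9)(2 13 8 7 6)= [0, 17, 13, 3, 4, 5, 2, 6, 7, 1, 9, 11, 12, 8, 14, 15, 16, 10]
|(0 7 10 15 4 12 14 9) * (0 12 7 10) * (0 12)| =|(0 10 15 4 7 12 14 9)| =8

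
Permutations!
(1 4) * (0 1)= [1, 4, 2, 3, 0]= (0 1 4)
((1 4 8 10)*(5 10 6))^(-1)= ((1 4 8 6 5 10))^(-1)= (1 10 5 6 8 4)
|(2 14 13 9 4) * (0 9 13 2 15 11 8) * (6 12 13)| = |(0 9 4 15 11 8)(2 14)(6 12 13)| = 6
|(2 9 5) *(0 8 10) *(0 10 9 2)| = 4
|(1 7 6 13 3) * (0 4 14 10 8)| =|(0 4 14 10 8)(1 7 6 13 3)| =5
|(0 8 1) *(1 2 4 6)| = |(0 8 2 4 6 1)| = 6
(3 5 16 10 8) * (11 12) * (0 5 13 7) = (0 5 16 10 8 3 13 7)(11 12) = [5, 1, 2, 13, 4, 16, 6, 0, 3, 9, 8, 12, 11, 7, 14, 15, 10]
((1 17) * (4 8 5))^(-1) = (1 17)(4 5 8)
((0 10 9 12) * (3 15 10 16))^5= ((0 16 3 15 10 9 12))^5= (0 9 15 16 12 10 3)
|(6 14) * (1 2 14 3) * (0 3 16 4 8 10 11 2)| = |(0 3 1)(2 14 6 16 4 8 10 11)| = 24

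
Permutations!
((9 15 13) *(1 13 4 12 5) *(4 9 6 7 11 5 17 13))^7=(1 11 6 17 4 5 7 13 12)(9 15)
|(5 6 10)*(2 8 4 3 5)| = |(2 8 4 3 5 6 10)| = 7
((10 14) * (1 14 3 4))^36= ((1 14 10 3 4))^36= (1 14 10 3 4)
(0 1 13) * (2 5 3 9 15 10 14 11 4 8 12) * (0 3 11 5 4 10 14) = [1, 13, 4, 9, 8, 11, 6, 7, 12, 15, 0, 10, 2, 3, 5, 14] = (0 1 13 3 9 15 14 5 11 10)(2 4 8 12)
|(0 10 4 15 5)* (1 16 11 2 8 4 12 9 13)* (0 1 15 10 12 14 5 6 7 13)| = |(0 12 9)(1 16 11 2 8 4 10 14 5)(6 7 13 15)| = 36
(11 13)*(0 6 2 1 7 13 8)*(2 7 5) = (0 6 7 13 11 8)(1 5 2) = [6, 5, 1, 3, 4, 2, 7, 13, 0, 9, 10, 8, 12, 11]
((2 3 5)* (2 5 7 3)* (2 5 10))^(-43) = ((2 5 10)(3 7))^(-43) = (2 10 5)(3 7)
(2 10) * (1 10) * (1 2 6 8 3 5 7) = [0, 10, 2, 5, 4, 7, 8, 1, 3, 9, 6] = (1 10 6 8 3 5 7)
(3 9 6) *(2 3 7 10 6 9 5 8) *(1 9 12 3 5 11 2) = (1 9 12 3 11 2 5 8)(6 7 10) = [0, 9, 5, 11, 4, 8, 7, 10, 1, 12, 6, 2, 3]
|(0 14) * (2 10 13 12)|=4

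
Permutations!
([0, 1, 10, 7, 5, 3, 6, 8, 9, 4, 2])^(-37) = (2 10)(3 5 4 9 8 7)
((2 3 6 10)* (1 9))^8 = ((1 9)(2 3 6 10))^8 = (10)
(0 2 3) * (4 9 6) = (0 2 3)(4 9 6) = [2, 1, 3, 0, 9, 5, 4, 7, 8, 6]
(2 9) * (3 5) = (2 9)(3 5) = [0, 1, 9, 5, 4, 3, 6, 7, 8, 2]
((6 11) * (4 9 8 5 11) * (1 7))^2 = (4 8 11)(5 6 9)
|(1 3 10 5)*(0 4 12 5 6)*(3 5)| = |(0 4 12 3 10 6)(1 5)| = 6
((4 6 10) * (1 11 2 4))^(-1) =(1 10 6 4 2 11)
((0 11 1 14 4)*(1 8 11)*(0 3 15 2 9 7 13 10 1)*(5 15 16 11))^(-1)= (1 10 13 7 9 2 15 5 8 11 16 3 4 14)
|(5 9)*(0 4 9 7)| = |(0 4 9 5 7)| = 5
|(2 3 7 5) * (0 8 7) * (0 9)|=|(0 8 7 5 2 3 9)|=7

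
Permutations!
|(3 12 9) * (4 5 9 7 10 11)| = 8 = |(3 12 7 10 11 4 5 9)|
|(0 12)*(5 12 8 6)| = |(0 8 6 5 12)| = 5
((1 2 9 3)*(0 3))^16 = (0 3 1 2 9)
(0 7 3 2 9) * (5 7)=[5, 1, 9, 2, 4, 7, 6, 3, 8, 0]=(0 5 7 3 2 9)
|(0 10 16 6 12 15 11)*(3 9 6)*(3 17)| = |(0 10 16 17 3 9 6 12 15 11)| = 10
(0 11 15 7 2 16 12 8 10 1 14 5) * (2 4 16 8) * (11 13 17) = (0 13 17 11 15 7 4 16 12 2 8 10 1 14 5) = [13, 14, 8, 3, 16, 0, 6, 4, 10, 9, 1, 15, 2, 17, 5, 7, 12, 11]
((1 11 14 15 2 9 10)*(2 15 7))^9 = (15)(1 14 2 10 11 7 9)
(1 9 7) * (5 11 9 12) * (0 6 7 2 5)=(0 6 7 1 12)(2 5 11 9)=[6, 12, 5, 3, 4, 11, 7, 1, 8, 2, 10, 9, 0]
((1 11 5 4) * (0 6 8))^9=(1 11 5 4)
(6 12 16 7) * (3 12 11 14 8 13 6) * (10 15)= (3 12 16 7)(6 11 14 8 13)(10 15)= [0, 1, 2, 12, 4, 5, 11, 3, 13, 9, 15, 14, 16, 6, 8, 10, 7]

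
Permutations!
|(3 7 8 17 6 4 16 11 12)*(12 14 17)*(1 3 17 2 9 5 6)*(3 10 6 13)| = 16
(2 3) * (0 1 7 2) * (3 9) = (0 1 7 2 9 3) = [1, 7, 9, 0, 4, 5, 6, 2, 8, 3]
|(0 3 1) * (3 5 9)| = 5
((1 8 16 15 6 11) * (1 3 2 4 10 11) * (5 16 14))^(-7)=(16)(2 11 4 3 10)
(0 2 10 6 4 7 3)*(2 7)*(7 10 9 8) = (0 10 6 4 2 9 8 7 3) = [10, 1, 9, 0, 2, 5, 4, 3, 7, 8, 6]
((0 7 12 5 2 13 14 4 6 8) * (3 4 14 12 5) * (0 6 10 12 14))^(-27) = (0 2)(3 4 10 12)(5 14)(6 8)(7 13)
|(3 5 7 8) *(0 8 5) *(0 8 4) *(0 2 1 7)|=6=|(0 4 2 1 7 5)(3 8)|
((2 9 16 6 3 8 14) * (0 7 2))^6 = ((0 7 2 9 16 6 3 8 14))^6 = (0 3 9)(2 14 6)(7 8 16)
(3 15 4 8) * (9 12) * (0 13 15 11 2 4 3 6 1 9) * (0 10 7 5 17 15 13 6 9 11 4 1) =(0 6)(1 11 2)(3 4 8 9 12 10 7 5 17 15) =[6, 11, 1, 4, 8, 17, 0, 5, 9, 12, 7, 2, 10, 13, 14, 3, 16, 15]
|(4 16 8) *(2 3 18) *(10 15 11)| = |(2 3 18)(4 16 8)(10 15 11)| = 3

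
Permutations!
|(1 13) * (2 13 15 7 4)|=6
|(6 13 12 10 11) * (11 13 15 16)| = 12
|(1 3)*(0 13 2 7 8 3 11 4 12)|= 10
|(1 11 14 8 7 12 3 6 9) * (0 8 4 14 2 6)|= 10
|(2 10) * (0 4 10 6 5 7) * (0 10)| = 10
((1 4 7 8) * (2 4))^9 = ((1 2 4 7 8))^9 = (1 8 7 4 2)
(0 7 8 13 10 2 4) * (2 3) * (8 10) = (0 7 10 3 2 4)(8 13) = [7, 1, 4, 2, 0, 5, 6, 10, 13, 9, 3, 11, 12, 8]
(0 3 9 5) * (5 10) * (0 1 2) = (0 3 9 10 5 1 2) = [3, 2, 0, 9, 4, 1, 6, 7, 8, 10, 5]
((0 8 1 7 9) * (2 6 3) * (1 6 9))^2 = (0 6 2)(3 9 8)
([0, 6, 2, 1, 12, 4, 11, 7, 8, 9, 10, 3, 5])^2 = [0, 11, 2, 6, 5, 12, 3, 7, 8, 9, 10, 1, 4]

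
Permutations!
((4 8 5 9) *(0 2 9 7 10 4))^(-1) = ((0 2 9)(4 8 5 7 10))^(-1) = (0 9 2)(4 10 7 5 8)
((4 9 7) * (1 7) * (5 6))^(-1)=((1 7 4 9)(5 6))^(-1)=(1 9 4 7)(5 6)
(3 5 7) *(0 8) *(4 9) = (0 8)(3 5 7)(4 9) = [8, 1, 2, 5, 9, 7, 6, 3, 0, 4]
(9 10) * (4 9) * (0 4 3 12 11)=(0 4 9 10 3 12 11)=[4, 1, 2, 12, 9, 5, 6, 7, 8, 10, 3, 0, 11]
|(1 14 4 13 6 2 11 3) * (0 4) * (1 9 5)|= |(0 4 13 6 2 11 3 9 5 1 14)|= 11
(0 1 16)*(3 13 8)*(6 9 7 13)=[1, 16, 2, 6, 4, 5, 9, 13, 3, 7, 10, 11, 12, 8, 14, 15, 0]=(0 1 16)(3 6 9 7 13 8)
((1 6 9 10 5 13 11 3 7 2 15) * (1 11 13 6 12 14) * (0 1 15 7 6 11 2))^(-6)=((0 1 12 14 15 2 7)(3 6 9 10 5 11))^(-6)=(0 1 12 14 15 2 7)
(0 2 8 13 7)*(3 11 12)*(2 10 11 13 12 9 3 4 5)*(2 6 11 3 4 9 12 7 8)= (0 10 3 13 8 7)(4 5 6 11 12 9)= [10, 1, 2, 13, 5, 6, 11, 0, 7, 4, 3, 12, 9, 8]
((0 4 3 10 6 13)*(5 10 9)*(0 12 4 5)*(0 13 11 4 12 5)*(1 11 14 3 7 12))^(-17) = (1 7 11 12 4)(3 10 9 6 13 14 5)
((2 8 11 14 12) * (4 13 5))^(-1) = (2 12 14 11 8)(4 5 13)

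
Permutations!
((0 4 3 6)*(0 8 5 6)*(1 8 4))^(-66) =(0 6 1 4 8 3 5)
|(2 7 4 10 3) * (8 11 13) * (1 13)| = |(1 13 8 11)(2 7 4 10 3)| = 20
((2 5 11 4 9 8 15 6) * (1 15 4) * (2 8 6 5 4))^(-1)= ((1 15 5 11)(2 4 9 6 8))^(-1)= (1 11 5 15)(2 8 6 9 4)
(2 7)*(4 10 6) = (2 7)(4 10 6) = [0, 1, 7, 3, 10, 5, 4, 2, 8, 9, 6]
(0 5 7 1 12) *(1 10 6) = (0 5 7 10 6 1 12) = [5, 12, 2, 3, 4, 7, 1, 10, 8, 9, 6, 11, 0]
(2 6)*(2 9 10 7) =(2 6 9 10 7) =[0, 1, 6, 3, 4, 5, 9, 2, 8, 10, 7]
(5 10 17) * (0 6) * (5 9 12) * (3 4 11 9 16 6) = [3, 1, 2, 4, 11, 10, 0, 7, 8, 12, 17, 9, 5, 13, 14, 15, 6, 16] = (0 3 4 11 9 12 5 10 17 16 6)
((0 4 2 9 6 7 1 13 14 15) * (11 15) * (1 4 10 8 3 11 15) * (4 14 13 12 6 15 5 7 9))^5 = ((0 10 8 3 11 1 12 6 9 15)(2 4)(5 7 14))^5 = (0 1)(2 4)(3 9)(5 14 7)(6 8)(10 12)(11 15)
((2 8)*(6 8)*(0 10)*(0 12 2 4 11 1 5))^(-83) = ((0 10 12 2 6 8 4 11 1 5))^(-83) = (0 11 6 10 1 8 12 5 4 2)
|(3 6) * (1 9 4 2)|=4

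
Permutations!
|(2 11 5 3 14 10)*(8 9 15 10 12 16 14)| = 24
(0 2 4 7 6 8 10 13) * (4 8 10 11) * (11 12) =[2, 1, 8, 3, 7, 5, 10, 6, 12, 9, 13, 4, 11, 0] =(0 2 8 12 11 4 7 6 10 13)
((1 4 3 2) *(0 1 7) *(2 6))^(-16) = ((0 1 4 3 6 2 7))^(-16) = (0 2 3 1 7 6 4)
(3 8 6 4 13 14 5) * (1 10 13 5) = (1 10 13 14)(3 8 6 4 5) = [0, 10, 2, 8, 5, 3, 4, 7, 6, 9, 13, 11, 12, 14, 1]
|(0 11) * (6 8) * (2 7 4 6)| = |(0 11)(2 7 4 6 8)| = 10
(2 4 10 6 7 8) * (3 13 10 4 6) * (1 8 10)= (1 8 2 6 7 10 3 13)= [0, 8, 6, 13, 4, 5, 7, 10, 2, 9, 3, 11, 12, 1]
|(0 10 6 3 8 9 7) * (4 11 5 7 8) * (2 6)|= 18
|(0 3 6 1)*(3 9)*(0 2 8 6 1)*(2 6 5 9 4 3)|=20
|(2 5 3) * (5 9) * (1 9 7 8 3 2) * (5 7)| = 10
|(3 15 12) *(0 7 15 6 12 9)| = 12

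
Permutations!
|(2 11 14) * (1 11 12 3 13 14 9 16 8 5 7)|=|(1 11 9 16 8 5 7)(2 12 3 13 14)|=35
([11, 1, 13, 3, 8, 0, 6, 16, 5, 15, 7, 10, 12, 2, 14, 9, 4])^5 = (0 4 10 5 16 11 8 7)(2 13)(9 15)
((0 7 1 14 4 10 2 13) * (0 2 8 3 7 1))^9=(0 1 14 4 10 8 3 7)(2 13)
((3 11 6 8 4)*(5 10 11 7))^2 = (3 5 11 8)(4 7 10 6)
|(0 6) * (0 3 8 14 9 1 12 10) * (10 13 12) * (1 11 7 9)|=42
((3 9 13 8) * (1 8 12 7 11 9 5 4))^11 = (1 8 3 5 4)(7 11 9 13 12)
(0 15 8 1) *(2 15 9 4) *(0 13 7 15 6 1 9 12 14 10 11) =(0 12 14 10 11)(1 13 7 15 8 9 4 2 6) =[12, 13, 6, 3, 2, 5, 1, 15, 9, 4, 11, 0, 14, 7, 10, 8]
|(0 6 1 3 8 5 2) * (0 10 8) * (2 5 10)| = |(0 6 1 3)(8 10)| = 4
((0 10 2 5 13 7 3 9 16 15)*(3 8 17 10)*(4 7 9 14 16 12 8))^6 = (0 3 14 16 15)(2 17 12 13)(5 10 8 9)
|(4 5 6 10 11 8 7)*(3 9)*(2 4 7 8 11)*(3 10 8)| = |(11)(2 4 5 6 8 3 9 10)| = 8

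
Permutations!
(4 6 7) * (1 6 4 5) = (1 6 7 5) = [0, 6, 2, 3, 4, 1, 7, 5]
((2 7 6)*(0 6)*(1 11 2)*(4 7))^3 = (0 11 7 1 4 6 2)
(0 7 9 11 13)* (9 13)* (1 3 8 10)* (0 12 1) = (0 7 13 12 1 3 8 10)(9 11) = [7, 3, 2, 8, 4, 5, 6, 13, 10, 11, 0, 9, 1, 12]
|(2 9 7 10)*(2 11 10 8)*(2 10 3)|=7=|(2 9 7 8 10 11 3)|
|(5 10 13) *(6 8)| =6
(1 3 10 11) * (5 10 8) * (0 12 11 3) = (0 12 11 1)(3 8 5 10) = [12, 0, 2, 8, 4, 10, 6, 7, 5, 9, 3, 1, 11]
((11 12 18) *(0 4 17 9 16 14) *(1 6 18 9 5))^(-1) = (0 14 16 9 12 11 18 6 1 5 17 4)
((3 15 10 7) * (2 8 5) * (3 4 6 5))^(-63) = ((2 8 3 15 10 7 4 6 5))^(-63) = (15)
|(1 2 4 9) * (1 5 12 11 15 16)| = 9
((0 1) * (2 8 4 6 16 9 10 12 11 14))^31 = (0 1)(2 8 4 6 16 9 10 12 11 14)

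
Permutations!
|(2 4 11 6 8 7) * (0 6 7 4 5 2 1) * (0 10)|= 8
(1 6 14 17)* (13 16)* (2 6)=[0, 2, 6, 3, 4, 5, 14, 7, 8, 9, 10, 11, 12, 16, 17, 15, 13, 1]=(1 2 6 14 17)(13 16)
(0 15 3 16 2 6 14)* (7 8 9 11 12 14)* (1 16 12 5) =(0 15 3 12 14)(1 16 2 6 7 8 9 11 5) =[15, 16, 6, 12, 4, 1, 7, 8, 9, 11, 10, 5, 14, 13, 0, 3, 2]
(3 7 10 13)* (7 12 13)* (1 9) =(1 9)(3 12 13)(7 10) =[0, 9, 2, 12, 4, 5, 6, 10, 8, 1, 7, 11, 13, 3]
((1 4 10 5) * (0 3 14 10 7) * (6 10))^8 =(0 7 4 1 5 10 6 14 3)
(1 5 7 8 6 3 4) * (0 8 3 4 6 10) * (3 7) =(0 8 10)(1 5 3 6 4) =[8, 5, 2, 6, 1, 3, 4, 7, 10, 9, 0]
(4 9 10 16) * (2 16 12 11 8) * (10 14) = (2 16 4 9 14 10 12 11 8) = [0, 1, 16, 3, 9, 5, 6, 7, 2, 14, 12, 8, 11, 13, 10, 15, 4]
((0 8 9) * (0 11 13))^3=(0 11 8 13 9)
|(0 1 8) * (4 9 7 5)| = 12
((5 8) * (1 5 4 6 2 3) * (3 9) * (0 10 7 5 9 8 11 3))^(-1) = (0 9 1 3 11 5 7 10)(2 6 4 8)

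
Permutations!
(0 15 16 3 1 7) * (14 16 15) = (0 14 16 3 1 7) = [14, 7, 2, 1, 4, 5, 6, 0, 8, 9, 10, 11, 12, 13, 16, 15, 3]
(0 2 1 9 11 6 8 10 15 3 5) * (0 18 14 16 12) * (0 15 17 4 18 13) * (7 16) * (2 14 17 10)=(0 14 7 16 12 15 3 5 13)(1 9 11 6 8 2)(4 18 17)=[14, 9, 1, 5, 18, 13, 8, 16, 2, 11, 10, 6, 15, 0, 7, 3, 12, 4, 17]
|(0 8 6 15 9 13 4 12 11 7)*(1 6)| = 11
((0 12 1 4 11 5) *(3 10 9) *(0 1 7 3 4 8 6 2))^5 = (0 9 8 7 11 2 10 1 12 4 6 3 5)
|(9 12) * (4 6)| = 2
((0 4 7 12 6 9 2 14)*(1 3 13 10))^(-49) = ((0 4 7 12 6 9 2 14)(1 3 13 10))^(-49) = (0 14 2 9 6 12 7 4)(1 10 13 3)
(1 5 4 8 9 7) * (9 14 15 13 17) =(1 5 4 8 14 15 13 17 9 7) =[0, 5, 2, 3, 8, 4, 6, 1, 14, 7, 10, 11, 12, 17, 15, 13, 16, 9]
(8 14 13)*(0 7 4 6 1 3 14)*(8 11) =(0 7 4 6 1 3 14 13 11 8) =[7, 3, 2, 14, 6, 5, 1, 4, 0, 9, 10, 8, 12, 11, 13]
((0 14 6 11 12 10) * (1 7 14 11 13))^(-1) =((0 11 12 10)(1 7 14 6 13))^(-1) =(0 10 12 11)(1 13 6 14 7)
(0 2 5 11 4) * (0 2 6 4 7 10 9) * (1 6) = [1, 6, 5, 3, 2, 11, 4, 10, 8, 0, 9, 7] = (0 1 6 4 2 5 11 7 10 9)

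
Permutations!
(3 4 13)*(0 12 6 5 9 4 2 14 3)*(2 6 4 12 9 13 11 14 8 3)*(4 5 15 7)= (0 9 12 5 13)(2 8 3 6 15 7 4 11 14)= [9, 1, 8, 6, 11, 13, 15, 4, 3, 12, 10, 14, 5, 0, 2, 7]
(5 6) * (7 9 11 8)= (5 6)(7 9 11 8)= [0, 1, 2, 3, 4, 6, 5, 9, 7, 11, 10, 8]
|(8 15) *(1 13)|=2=|(1 13)(8 15)|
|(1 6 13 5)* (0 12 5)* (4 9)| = 6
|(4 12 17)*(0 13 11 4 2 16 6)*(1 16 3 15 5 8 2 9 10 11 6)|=30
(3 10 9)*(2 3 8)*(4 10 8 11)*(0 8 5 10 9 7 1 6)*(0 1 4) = (0 8 2 3 5 10 7 4 9 11)(1 6) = [8, 6, 3, 5, 9, 10, 1, 4, 2, 11, 7, 0]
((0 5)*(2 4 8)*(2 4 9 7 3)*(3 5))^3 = ((0 3 2 9 7 5)(4 8))^3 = (0 9)(2 5)(3 7)(4 8)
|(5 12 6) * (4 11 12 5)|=|(4 11 12 6)|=4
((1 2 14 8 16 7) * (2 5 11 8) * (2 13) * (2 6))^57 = ((1 5 11 8 16 7)(2 14 13 6))^57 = (1 8)(2 14 13 6)(5 16)(7 11)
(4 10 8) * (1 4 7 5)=[0, 4, 2, 3, 10, 1, 6, 5, 7, 9, 8]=(1 4 10 8 7 5)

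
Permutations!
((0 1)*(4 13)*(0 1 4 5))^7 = ((0 4 13 5))^7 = (0 5 13 4)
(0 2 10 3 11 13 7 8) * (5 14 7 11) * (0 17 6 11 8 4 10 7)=(0 2 7 4 10 3 5 14)(6 11 13 8 17)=[2, 1, 7, 5, 10, 14, 11, 4, 17, 9, 3, 13, 12, 8, 0, 15, 16, 6]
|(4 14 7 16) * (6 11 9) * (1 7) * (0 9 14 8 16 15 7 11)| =6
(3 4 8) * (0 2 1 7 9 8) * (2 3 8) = (0 3 4)(1 7 9 2) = [3, 7, 1, 4, 0, 5, 6, 9, 8, 2]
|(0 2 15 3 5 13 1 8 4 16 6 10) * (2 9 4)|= |(0 9 4 16 6 10)(1 8 2 15 3 5 13)|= 42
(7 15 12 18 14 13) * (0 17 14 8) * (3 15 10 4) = [17, 1, 2, 15, 3, 5, 6, 10, 0, 9, 4, 11, 18, 7, 13, 12, 16, 14, 8] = (0 17 14 13 7 10 4 3 15 12 18 8)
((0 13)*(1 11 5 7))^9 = (0 13)(1 11 5 7)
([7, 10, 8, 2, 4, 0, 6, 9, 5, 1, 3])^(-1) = [5, 9, 3, 10, 4, 8, 6, 0, 2, 7, 1]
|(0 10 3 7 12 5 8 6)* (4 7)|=|(0 10 3 4 7 12 5 8 6)|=9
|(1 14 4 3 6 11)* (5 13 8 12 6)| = |(1 14 4 3 5 13 8 12 6 11)| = 10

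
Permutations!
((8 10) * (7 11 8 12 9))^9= ((7 11 8 10 12 9))^9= (7 10)(8 9)(11 12)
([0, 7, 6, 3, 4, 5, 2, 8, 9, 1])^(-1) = (1 9 8 7)(2 6)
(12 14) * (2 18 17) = [0, 1, 18, 3, 4, 5, 6, 7, 8, 9, 10, 11, 14, 13, 12, 15, 16, 2, 17] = (2 18 17)(12 14)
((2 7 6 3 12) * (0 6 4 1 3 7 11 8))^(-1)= ((0 6 7 4 1 3 12 2 11 8))^(-1)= (0 8 11 2 12 3 1 4 7 6)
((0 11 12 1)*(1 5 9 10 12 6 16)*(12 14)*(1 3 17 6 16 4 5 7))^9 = (0 10 17 1 9 3 7 5 16 12 4 11 14 6)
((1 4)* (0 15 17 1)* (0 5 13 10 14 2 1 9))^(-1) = ((0 15 17 9)(1 4 5 13 10 14 2))^(-1) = (0 9 17 15)(1 2 14 10 13 5 4)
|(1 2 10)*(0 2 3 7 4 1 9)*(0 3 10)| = |(0 2)(1 10 9 3 7 4)| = 6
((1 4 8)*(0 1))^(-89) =(0 8 4 1)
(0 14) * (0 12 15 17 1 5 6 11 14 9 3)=(0 9 3)(1 5 6 11 14 12 15 17)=[9, 5, 2, 0, 4, 6, 11, 7, 8, 3, 10, 14, 15, 13, 12, 17, 16, 1]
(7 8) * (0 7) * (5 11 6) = (0 7 8)(5 11 6) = [7, 1, 2, 3, 4, 11, 5, 8, 0, 9, 10, 6]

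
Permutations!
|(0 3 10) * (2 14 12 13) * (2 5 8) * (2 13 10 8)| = 9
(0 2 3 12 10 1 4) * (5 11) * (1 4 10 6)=(0 2 3 12 6 1 10 4)(5 11)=[2, 10, 3, 12, 0, 11, 1, 7, 8, 9, 4, 5, 6]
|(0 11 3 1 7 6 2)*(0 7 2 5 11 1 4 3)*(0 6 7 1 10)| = 6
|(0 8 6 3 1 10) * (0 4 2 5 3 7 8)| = 6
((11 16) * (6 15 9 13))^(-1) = ((6 15 9 13)(11 16))^(-1) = (6 13 9 15)(11 16)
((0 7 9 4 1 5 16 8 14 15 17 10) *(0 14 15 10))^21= (0 7 9 4 1 5 16 8 15 17)(10 14)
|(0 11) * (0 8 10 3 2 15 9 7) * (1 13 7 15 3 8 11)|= |(0 1 13 7)(2 3)(8 10)(9 15)|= 4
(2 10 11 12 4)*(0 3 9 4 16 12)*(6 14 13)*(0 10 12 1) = (0 3 9 4 2 12 16 1)(6 14 13)(10 11) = [3, 0, 12, 9, 2, 5, 14, 7, 8, 4, 11, 10, 16, 6, 13, 15, 1]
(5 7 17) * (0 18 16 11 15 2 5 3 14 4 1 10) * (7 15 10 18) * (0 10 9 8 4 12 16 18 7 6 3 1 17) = [6, 7, 5, 14, 17, 15, 3, 0, 4, 8, 10, 9, 16, 13, 12, 2, 11, 1, 18] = (18)(0 6 3 14 12 16 11 9 8 4 17 1 7)(2 5 15)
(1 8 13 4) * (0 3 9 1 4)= (0 3 9 1 8 13)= [3, 8, 2, 9, 4, 5, 6, 7, 13, 1, 10, 11, 12, 0]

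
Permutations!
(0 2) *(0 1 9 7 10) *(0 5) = (0 2 1 9 7 10 5) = [2, 9, 1, 3, 4, 0, 6, 10, 8, 7, 5]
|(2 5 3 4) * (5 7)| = |(2 7 5 3 4)| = 5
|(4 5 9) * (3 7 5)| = 5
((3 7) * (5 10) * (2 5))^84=(10)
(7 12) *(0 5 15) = (0 5 15)(7 12) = [5, 1, 2, 3, 4, 15, 6, 12, 8, 9, 10, 11, 7, 13, 14, 0]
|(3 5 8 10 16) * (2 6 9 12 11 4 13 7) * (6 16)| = |(2 16 3 5 8 10 6 9 12 11 4 13 7)| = 13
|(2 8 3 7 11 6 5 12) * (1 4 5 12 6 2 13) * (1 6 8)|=|(1 4 5 8 3 7 11 2)(6 12 13)|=24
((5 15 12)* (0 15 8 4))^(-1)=((0 15 12 5 8 4))^(-1)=(0 4 8 5 12 15)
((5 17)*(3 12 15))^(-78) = (17)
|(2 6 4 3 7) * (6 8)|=|(2 8 6 4 3 7)|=6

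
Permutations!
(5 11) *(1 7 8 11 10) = (1 7 8 11 5 10) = [0, 7, 2, 3, 4, 10, 6, 8, 11, 9, 1, 5]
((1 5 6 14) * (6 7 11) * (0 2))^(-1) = ((0 2)(1 5 7 11 6 14))^(-1) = (0 2)(1 14 6 11 7 5)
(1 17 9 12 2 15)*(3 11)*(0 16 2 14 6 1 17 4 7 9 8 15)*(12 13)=(0 16 2)(1 4 7 9 13 12 14 6)(3 11)(8 15 17)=[16, 4, 0, 11, 7, 5, 1, 9, 15, 13, 10, 3, 14, 12, 6, 17, 2, 8]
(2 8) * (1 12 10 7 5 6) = [0, 12, 8, 3, 4, 6, 1, 5, 2, 9, 7, 11, 10] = (1 12 10 7 5 6)(2 8)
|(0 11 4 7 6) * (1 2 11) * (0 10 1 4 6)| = 15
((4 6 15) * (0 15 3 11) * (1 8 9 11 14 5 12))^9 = ((0 15 4 6 3 14 5 12 1 8 9 11))^9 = (0 8 5 6)(1 14 4 11)(3 15 9 12)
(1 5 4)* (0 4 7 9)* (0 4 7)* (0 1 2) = (0 7 9 4 2)(1 5) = [7, 5, 0, 3, 2, 1, 6, 9, 8, 4]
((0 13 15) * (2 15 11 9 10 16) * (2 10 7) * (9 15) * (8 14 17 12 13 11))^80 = (17)(0 15 11)(2 7 9) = ((0 11 15)(2 9 7)(8 14 17 12 13)(10 16))^80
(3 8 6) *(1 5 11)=(1 5 11)(3 8 6)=[0, 5, 2, 8, 4, 11, 3, 7, 6, 9, 10, 1]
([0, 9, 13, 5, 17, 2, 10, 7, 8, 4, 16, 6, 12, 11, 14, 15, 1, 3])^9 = [0, 6, 17, 9, 16, 4, 2, 7, 8, 10, 13, 5, 12, 3, 14, 15, 11, 1]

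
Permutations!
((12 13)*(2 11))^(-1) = (2 11)(12 13)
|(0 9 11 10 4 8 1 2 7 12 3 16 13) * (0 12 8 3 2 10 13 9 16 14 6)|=15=|(0 16 9 11 13 12 2 7 8 1 10 4 3 14 6)|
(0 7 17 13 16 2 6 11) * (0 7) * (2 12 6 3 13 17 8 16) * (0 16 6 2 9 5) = (17)(0 16 12 2 3 13 9 5)(6 11 7 8) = [16, 1, 3, 13, 4, 0, 11, 8, 6, 5, 10, 7, 2, 9, 14, 15, 12, 17]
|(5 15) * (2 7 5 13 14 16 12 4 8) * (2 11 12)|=|(2 7 5 15 13 14 16)(4 8 11 12)|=28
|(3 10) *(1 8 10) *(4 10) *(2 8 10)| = |(1 10 3)(2 8 4)| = 3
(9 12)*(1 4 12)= (1 4 12 9)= [0, 4, 2, 3, 12, 5, 6, 7, 8, 1, 10, 11, 9]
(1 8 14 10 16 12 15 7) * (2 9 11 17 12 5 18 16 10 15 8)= [0, 2, 9, 3, 4, 18, 6, 1, 14, 11, 10, 17, 8, 13, 15, 7, 5, 12, 16]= (1 2 9 11 17 12 8 14 15 7)(5 18 16)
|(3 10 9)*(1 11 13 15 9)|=7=|(1 11 13 15 9 3 10)|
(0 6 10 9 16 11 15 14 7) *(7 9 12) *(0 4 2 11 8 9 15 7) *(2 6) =(0 2 11 7 4 6 10 12)(8 9 16)(14 15) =[2, 1, 11, 3, 6, 5, 10, 4, 9, 16, 12, 7, 0, 13, 15, 14, 8]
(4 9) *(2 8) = (2 8)(4 9) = [0, 1, 8, 3, 9, 5, 6, 7, 2, 4]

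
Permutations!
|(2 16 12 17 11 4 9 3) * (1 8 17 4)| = |(1 8 17 11)(2 16 12 4 9 3)| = 12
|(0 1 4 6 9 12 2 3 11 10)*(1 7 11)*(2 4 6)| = |(0 7 11 10)(1 6 9 12 4 2 3)| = 28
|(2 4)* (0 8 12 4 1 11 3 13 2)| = |(0 8 12 4)(1 11 3 13 2)| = 20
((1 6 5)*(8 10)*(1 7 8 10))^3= ((10)(1 6 5 7 8))^3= (10)(1 7 6 8 5)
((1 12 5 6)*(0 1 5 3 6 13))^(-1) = ((0 1 12 3 6 5 13))^(-1) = (0 13 5 6 3 12 1)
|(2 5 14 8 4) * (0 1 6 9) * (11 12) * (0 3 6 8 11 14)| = |(0 1 8 4 2 5)(3 6 9)(11 12 14)| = 6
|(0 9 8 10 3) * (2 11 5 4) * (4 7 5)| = 30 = |(0 9 8 10 3)(2 11 4)(5 7)|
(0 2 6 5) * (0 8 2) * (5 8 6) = (2 5 6 8) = [0, 1, 5, 3, 4, 6, 8, 7, 2]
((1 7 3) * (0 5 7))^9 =((0 5 7 3 1))^9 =(0 1 3 7 5)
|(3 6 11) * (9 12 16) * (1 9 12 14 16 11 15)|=9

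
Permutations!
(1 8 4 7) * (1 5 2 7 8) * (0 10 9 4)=(0 10 9 4 8)(2 7 5)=[10, 1, 7, 3, 8, 2, 6, 5, 0, 4, 9]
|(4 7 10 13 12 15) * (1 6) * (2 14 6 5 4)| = |(1 5 4 7 10 13 12 15 2 14 6)| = 11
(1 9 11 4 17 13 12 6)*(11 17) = (1 9 17 13 12 6)(4 11) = [0, 9, 2, 3, 11, 5, 1, 7, 8, 17, 10, 4, 6, 12, 14, 15, 16, 13]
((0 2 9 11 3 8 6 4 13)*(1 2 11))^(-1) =((0 11 3 8 6 4 13)(1 2 9))^(-1) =(0 13 4 6 8 3 11)(1 9 2)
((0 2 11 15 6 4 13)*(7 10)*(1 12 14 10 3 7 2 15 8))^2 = ((0 15 6 4 13)(1 12 14 10 2 11 8)(3 7))^2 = (0 6 13 15 4)(1 14 2 8 12 10 11)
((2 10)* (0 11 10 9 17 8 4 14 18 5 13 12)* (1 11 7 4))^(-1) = (0 12 13 5 18 14 4 7)(1 8 17 9 2 10 11)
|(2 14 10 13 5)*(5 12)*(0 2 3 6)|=9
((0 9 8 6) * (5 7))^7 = ((0 9 8 6)(5 7))^7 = (0 6 8 9)(5 7)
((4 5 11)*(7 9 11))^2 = (4 7 11 5 9)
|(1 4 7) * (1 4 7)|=3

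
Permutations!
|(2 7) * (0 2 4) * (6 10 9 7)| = 7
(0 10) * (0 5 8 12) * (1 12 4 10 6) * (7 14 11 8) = [6, 12, 2, 3, 10, 7, 1, 14, 4, 9, 5, 8, 0, 13, 11] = (0 6 1 12)(4 10 5 7 14 11 8)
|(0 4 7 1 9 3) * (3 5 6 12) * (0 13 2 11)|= 12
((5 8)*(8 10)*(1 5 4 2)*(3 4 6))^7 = (1 2 4 3 6 8 10 5)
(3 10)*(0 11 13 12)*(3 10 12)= (0 11 13 3 12)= [11, 1, 2, 12, 4, 5, 6, 7, 8, 9, 10, 13, 0, 3]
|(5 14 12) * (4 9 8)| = |(4 9 8)(5 14 12)| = 3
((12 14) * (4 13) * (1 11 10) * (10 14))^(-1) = (1 10 12 14 11)(4 13)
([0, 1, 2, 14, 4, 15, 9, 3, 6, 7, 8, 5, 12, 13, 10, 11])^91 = (5 15 11)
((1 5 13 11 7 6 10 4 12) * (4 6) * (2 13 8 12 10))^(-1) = (1 12 8 5)(2 6 10 4 7 11 13)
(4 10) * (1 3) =[0, 3, 2, 1, 10, 5, 6, 7, 8, 9, 4] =(1 3)(4 10)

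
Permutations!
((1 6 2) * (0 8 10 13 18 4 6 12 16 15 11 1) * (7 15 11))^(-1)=(0 2 6 4 18 13 10 8)(1 11 16 12)(7 15)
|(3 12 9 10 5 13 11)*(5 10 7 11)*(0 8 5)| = 20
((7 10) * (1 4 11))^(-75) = (11)(7 10) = ((1 4 11)(7 10))^(-75)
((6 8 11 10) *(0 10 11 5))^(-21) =((11)(0 10 6 8 5))^(-21) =(11)(0 5 8 6 10)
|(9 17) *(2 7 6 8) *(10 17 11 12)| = 20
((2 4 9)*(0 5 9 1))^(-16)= ((0 5 9 2 4 1))^(-16)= (0 9 4)(1 5 2)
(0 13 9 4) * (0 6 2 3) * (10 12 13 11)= (0 11 10 12 13 9 4 6 2 3)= [11, 1, 3, 0, 6, 5, 2, 7, 8, 4, 12, 10, 13, 9]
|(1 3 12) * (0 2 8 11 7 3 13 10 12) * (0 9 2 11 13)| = |(0 11 7 3 9 2 8 13 10 12 1)| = 11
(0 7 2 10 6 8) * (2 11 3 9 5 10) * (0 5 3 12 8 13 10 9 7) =(3 7 11 12 8 5 9)(6 13 10) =[0, 1, 2, 7, 4, 9, 13, 11, 5, 3, 6, 12, 8, 10]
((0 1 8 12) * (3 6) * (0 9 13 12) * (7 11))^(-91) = (0 8 1)(3 6)(7 11)(9 12 13)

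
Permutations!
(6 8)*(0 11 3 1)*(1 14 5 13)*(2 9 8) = (0 11 3 14 5 13 1)(2 9 8 6) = [11, 0, 9, 14, 4, 13, 2, 7, 6, 8, 10, 3, 12, 1, 5]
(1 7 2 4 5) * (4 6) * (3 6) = (1 7 2 3 6 4 5) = [0, 7, 3, 6, 5, 1, 4, 2]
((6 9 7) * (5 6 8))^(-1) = (5 8 7 9 6)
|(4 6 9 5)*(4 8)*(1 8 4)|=4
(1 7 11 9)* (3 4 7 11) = [0, 11, 2, 4, 7, 5, 6, 3, 8, 1, 10, 9] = (1 11 9)(3 4 7)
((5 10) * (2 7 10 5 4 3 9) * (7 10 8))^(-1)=(2 9 3 4 10)(7 8)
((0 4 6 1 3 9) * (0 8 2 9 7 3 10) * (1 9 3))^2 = ((0 4 6 9 8 2 3 7 1 10))^2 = (0 6 8 3 1)(2 7 10 4 9)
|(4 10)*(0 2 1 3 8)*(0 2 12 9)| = 12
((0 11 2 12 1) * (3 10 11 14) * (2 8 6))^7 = (0 2 11 14 12 8 3 1 6 10)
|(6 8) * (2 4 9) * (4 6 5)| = |(2 6 8 5 4 9)| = 6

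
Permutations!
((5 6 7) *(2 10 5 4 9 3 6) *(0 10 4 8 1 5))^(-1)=(0 10)(1 8 7 6 3 9 4 2 5)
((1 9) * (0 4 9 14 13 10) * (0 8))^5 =(0 13 9 8 14 4 10 1) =((0 4 9 1 14 13 10 8))^5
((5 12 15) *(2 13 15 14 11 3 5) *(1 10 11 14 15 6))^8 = ((1 10 11 3 5 12 15 2 13 6))^8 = (1 13 15 5 11)(2 12 3 10 6)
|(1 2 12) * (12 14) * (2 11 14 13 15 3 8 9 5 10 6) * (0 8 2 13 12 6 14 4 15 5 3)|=|(0 8 9 3 2 12 1 11 4 15)(5 10 14 6 13)|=10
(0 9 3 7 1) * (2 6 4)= [9, 0, 6, 7, 2, 5, 4, 1, 8, 3]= (0 9 3 7 1)(2 6 4)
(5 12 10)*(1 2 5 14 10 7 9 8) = (1 2 5 12 7 9 8)(10 14) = [0, 2, 5, 3, 4, 12, 6, 9, 1, 8, 14, 11, 7, 13, 10]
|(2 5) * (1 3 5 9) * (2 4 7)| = 7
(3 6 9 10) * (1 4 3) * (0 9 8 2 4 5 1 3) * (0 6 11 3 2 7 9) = [0, 5, 4, 11, 6, 1, 8, 9, 7, 10, 2, 3] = (1 5)(2 4 6 8 7 9 10)(3 11)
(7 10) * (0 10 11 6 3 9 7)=(0 10)(3 9 7 11 6)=[10, 1, 2, 9, 4, 5, 3, 11, 8, 7, 0, 6]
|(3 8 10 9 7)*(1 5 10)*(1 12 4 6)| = 10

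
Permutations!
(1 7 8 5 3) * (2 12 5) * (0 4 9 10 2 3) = (0 4 9 10 2 12 5)(1 7 8 3) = [4, 7, 12, 1, 9, 0, 6, 8, 3, 10, 2, 11, 5]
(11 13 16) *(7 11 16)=(16)(7 11 13)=[0, 1, 2, 3, 4, 5, 6, 11, 8, 9, 10, 13, 12, 7, 14, 15, 16]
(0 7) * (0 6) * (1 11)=(0 7 6)(1 11)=[7, 11, 2, 3, 4, 5, 0, 6, 8, 9, 10, 1]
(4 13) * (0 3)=[3, 1, 2, 0, 13, 5, 6, 7, 8, 9, 10, 11, 12, 4]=(0 3)(4 13)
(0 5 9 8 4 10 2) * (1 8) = (0 5 9 1 8 4 10 2) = [5, 8, 0, 3, 10, 9, 6, 7, 4, 1, 2]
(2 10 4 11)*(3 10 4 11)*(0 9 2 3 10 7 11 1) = (0 9 2 4 10 1)(3 7 11) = [9, 0, 4, 7, 10, 5, 6, 11, 8, 2, 1, 3]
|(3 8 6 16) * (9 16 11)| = |(3 8 6 11 9 16)| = 6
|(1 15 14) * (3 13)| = 6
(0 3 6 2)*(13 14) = [3, 1, 0, 6, 4, 5, 2, 7, 8, 9, 10, 11, 12, 14, 13] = (0 3 6 2)(13 14)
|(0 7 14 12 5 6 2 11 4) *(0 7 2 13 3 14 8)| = |(0 2 11 4 7 8)(3 14 12 5 6 13)| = 6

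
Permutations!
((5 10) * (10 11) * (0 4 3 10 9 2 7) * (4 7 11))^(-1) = (0 7)(2 9 11)(3 4 5 10)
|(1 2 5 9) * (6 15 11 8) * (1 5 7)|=|(1 2 7)(5 9)(6 15 11 8)|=12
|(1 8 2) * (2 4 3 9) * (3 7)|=|(1 8 4 7 3 9 2)|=7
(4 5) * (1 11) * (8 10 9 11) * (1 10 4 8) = (4 5 8)(9 11 10) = [0, 1, 2, 3, 5, 8, 6, 7, 4, 11, 9, 10]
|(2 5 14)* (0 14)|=|(0 14 2 5)|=4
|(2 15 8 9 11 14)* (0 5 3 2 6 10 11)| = |(0 5 3 2 15 8 9)(6 10 11 14)| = 28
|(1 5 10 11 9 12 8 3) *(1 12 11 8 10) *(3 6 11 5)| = 9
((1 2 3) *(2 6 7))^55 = (7)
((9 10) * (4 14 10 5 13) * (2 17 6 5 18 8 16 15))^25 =(2 15 16 8 18 9 10 14 4 13 5 6 17)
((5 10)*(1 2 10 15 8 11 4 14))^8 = (1 14 4 11 8 15 5 10 2)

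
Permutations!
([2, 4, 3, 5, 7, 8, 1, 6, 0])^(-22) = [5, 7, 8, 0, 6, 2, 4, 1, 3]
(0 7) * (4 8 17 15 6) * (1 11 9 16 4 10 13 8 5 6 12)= (0 7)(1 11 9 16 4 5 6 10 13 8 17 15 12)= [7, 11, 2, 3, 5, 6, 10, 0, 17, 16, 13, 9, 1, 8, 14, 12, 4, 15]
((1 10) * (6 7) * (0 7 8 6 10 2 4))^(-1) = (0 4 2 1 10 7)(6 8)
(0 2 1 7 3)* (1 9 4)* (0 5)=(0 2 9 4 1 7 3 5)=[2, 7, 9, 5, 1, 0, 6, 3, 8, 4]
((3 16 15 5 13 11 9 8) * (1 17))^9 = ((1 17)(3 16 15 5 13 11 9 8))^9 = (1 17)(3 16 15 5 13 11 9 8)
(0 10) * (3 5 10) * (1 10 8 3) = (0 1 10)(3 5 8) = [1, 10, 2, 5, 4, 8, 6, 7, 3, 9, 0]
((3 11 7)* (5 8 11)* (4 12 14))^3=(14)(3 11 5 7 8)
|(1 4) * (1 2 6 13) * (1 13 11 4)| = |(13)(2 6 11 4)| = 4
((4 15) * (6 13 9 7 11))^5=((4 15)(6 13 9 7 11))^5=(4 15)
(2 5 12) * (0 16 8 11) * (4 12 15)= (0 16 8 11)(2 5 15 4 12)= [16, 1, 5, 3, 12, 15, 6, 7, 11, 9, 10, 0, 2, 13, 14, 4, 8]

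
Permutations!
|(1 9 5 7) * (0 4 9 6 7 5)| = 3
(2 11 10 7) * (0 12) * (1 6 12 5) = (0 5 1 6 12)(2 11 10 7) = [5, 6, 11, 3, 4, 1, 12, 2, 8, 9, 7, 10, 0]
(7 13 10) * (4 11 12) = (4 11 12)(7 13 10) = [0, 1, 2, 3, 11, 5, 6, 13, 8, 9, 7, 12, 4, 10]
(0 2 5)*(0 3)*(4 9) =(0 2 5 3)(4 9) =[2, 1, 5, 0, 9, 3, 6, 7, 8, 4]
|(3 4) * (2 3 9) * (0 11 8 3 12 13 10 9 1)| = |(0 11 8 3 4 1)(2 12 13 10 9)| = 30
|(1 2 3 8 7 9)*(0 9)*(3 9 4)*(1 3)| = |(0 4 1 2 9 3 8 7)| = 8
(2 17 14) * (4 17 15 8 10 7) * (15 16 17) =(2 16 17 14)(4 15 8 10 7) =[0, 1, 16, 3, 15, 5, 6, 4, 10, 9, 7, 11, 12, 13, 2, 8, 17, 14]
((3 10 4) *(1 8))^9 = (10)(1 8)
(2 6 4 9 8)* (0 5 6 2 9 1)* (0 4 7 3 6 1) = (0 5 1 4)(3 6 7)(8 9) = [5, 4, 2, 6, 0, 1, 7, 3, 9, 8]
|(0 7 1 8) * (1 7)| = 3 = |(0 1 8)|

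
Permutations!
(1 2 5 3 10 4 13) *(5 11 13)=(1 2 11 13)(3 10 4 5)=[0, 2, 11, 10, 5, 3, 6, 7, 8, 9, 4, 13, 12, 1]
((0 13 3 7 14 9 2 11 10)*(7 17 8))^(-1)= (0 10 11 2 9 14 7 8 17 3 13)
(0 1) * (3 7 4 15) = (0 1)(3 7 4 15) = [1, 0, 2, 7, 15, 5, 6, 4, 8, 9, 10, 11, 12, 13, 14, 3]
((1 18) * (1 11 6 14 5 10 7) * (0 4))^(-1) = (0 4)(1 7 10 5 14 6 11 18)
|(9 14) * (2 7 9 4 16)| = 6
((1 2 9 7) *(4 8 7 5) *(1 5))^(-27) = (9)(4 8 7 5)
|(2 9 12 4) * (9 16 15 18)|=|(2 16 15 18 9 12 4)|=7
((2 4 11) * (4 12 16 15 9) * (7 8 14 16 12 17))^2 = (2 7 14 15 4)(8 16 9 11 17) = ((2 17 7 8 14 16 15 9 4 11))^2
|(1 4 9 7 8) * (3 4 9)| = 4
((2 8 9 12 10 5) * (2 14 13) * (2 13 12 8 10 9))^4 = ((2 10 5 14 12 9 8))^4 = (2 12 10 9 5 8 14)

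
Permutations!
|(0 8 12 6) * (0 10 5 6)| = |(0 8 12)(5 6 10)| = 3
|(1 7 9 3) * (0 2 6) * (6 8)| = 4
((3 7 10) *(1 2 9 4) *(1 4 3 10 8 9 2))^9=(10)(3 7 8 9)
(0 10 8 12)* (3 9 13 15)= (0 10 8 12)(3 9 13 15)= [10, 1, 2, 9, 4, 5, 6, 7, 12, 13, 8, 11, 0, 15, 14, 3]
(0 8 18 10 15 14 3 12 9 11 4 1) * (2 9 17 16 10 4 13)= (0 8 18 4 1)(2 9 11 13)(3 12 17 16 10 15 14)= [8, 0, 9, 12, 1, 5, 6, 7, 18, 11, 15, 13, 17, 2, 3, 14, 10, 16, 4]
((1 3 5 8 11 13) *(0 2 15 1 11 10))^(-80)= ((0 2 15 1 3 5 8 10)(11 13))^(-80)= (15)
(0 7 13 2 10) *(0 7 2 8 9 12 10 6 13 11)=(0 2 6 13 8 9 12 10 7 11)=[2, 1, 6, 3, 4, 5, 13, 11, 9, 12, 7, 0, 10, 8]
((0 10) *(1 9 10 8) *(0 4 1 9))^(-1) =(0 1 4 10 9 8)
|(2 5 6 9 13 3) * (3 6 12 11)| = |(2 5 12 11 3)(6 9 13)| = 15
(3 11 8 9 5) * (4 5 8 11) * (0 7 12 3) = (0 7 12 3 4 5)(8 9) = [7, 1, 2, 4, 5, 0, 6, 12, 9, 8, 10, 11, 3]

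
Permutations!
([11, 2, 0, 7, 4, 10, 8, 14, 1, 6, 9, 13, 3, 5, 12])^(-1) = (0 2 1 8 6 9 10 5 13 11)(3 12 14 7)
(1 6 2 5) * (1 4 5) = (1 6 2)(4 5) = [0, 6, 1, 3, 5, 4, 2]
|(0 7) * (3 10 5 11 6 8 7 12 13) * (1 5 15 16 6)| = 30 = |(0 12 13 3 10 15 16 6 8 7)(1 5 11)|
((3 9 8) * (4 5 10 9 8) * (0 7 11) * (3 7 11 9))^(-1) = ((0 11)(3 8 7 9 4 5 10))^(-1) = (0 11)(3 10 5 4 9 7 8)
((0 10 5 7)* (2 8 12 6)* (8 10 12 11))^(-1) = (0 7 5 10 2 6 12)(8 11)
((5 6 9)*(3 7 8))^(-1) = (3 8 7)(5 9 6)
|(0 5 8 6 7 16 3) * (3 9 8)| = 15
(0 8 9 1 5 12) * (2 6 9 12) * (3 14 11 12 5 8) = (0 3 14 11 12)(1 8 5 2 6 9) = [3, 8, 6, 14, 4, 2, 9, 7, 5, 1, 10, 12, 0, 13, 11]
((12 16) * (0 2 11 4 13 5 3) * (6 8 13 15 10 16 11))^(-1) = (0 3 5 13 8 6 2)(4 11 12 16 10 15)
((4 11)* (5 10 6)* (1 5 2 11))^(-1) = (1 4 11 2 6 10 5)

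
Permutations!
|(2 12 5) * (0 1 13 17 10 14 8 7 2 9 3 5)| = 30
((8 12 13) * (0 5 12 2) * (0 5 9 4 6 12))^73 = ((0 9 4 6 12 13 8 2 5))^73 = (0 9 4 6 12 13 8 2 5)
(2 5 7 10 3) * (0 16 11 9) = (0 16 11 9)(2 5 7 10 3) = [16, 1, 5, 2, 4, 7, 6, 10, 8, 0, 3, 9, 12, 13, 14, 15, 11]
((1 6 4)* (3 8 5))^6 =(8)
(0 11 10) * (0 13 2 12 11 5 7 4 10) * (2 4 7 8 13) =(0 5 8 13 4 10 2 12 11) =[5, 1, 12, 3, 10, 8, 6, 7, 13, 9, 2, 0, 11, 4]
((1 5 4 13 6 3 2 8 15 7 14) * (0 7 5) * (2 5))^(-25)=(0 1 14 7)(2 15 8)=((0 7 14 1)(2 8 15)(3 5 4 13 6))^(-25)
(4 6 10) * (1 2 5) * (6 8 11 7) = (1 2 5)(4 8 11 7 6 10) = [0, 2, 5, 3, 8, 1, 10, 6, 11, 9, 4, 7]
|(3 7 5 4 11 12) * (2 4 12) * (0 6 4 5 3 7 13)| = 10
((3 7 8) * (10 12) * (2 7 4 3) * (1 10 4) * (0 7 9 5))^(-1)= (0 5 9 2 8 7)(1 3 4 12 10)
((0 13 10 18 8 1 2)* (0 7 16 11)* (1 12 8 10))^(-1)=((0 13 1 2 7 16 11)(8 12)(10 18))^(-1)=(0 11 16 7 2 1 13)(8 12)(10 18)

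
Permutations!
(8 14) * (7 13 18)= (7 13 18)(8 14)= [0, 1, 2, 3, 4, 5, 6, 13, 14, 9, 10, 11, 12, 18, 8, 15, 16, 17, 7]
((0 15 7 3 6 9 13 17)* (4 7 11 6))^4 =(0 9 15 13 11 17 6)(3 4 7)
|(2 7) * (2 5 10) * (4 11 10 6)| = 7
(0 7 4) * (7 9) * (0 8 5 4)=(0 9 7)(4 8 5)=[9, 1, 2, 3, 8, 4, 6, 0, 5, 7]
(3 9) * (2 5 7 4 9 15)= (2 5 7 4 9 3 15)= [0, 1, 5, 15, 9, 7, 6, 4, 8, 3, 10, 11, 12, 13, 14, 2]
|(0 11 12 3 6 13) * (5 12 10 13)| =|(0 11 10 13)(3 6 5 12)| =4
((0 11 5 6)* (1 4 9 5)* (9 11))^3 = (11)(0 6 5 9)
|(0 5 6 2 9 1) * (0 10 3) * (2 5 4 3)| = |(0 4 3)(1 10 2 9)(5 6)| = 12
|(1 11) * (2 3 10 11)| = |(1 2 3 10 11)| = 5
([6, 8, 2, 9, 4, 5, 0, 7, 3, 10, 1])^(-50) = (10)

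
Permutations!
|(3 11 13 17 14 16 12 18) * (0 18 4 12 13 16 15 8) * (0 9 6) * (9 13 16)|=30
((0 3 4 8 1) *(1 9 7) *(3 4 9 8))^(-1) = ((0 4 3 9 7 1))^(-1) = (0 1 7 9 3 4)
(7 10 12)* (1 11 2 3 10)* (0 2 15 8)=(0 2 3 10 12 7 1 11 15 8)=[2, 11, 3, 10, 4, 5, 6, 1, 0, 9, 12, 15, 7, 13, 14, 8]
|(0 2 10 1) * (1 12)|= 5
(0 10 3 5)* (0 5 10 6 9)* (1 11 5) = (0 6 9)(1 11 5)(3 10) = [6, 11, 2, 10, 4, 1, 9, 7, 8, 0, 3, 5]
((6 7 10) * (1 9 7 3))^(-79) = ((1 9 7 10 6 3))^(-79) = (1 3 6 10 7 9)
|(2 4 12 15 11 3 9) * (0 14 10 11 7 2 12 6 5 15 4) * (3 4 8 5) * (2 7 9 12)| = 13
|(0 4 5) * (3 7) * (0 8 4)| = 6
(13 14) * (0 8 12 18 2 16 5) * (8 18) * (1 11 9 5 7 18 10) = [10, 11, 16, 3, 4, 0, 6, 18, 12, 5, 1, 9, 8, 14, 13, 15, 7, 17, 2] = (0 10 1 11 9 5)(2 16 7 18)(8 12)(13 14)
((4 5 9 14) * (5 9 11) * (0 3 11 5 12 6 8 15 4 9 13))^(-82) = ((0 3 11 12 6 8 15 4 13)(9 14))^(-82) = (0 13 4 15 8 6 12 11 3)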